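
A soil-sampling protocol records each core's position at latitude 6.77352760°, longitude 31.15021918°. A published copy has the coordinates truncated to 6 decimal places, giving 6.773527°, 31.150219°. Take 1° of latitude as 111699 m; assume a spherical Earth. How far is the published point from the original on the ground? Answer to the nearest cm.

7 cm

The latitude changed by +0.00000060° and the longitude by +0.00000018°.
N–S: 0.00000060° × 111699 m/° = 0.0670194 m.
E–W at 6.77353°: 0.00000018° × 111699 × cos 6.77353° = 0.00000018 × 111699 × 0.9930 ≈ 0.0199655 m.
Hypotenuse of the two orthogonal shifts: √(0.0670194² + 0.0199655²) = 0.0699301 m.
That is 0.0699301 m = 6.993 cm.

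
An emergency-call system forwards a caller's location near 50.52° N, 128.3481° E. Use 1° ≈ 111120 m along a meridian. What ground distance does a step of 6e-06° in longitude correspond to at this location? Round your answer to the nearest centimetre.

6e-06° of longitude at 50.52° is 6e-06 × 111120 × cos 50.52° ≈ 6e-06 × 70651.1 = 0.423906 m.
That is 0.423906 m = 42.391 cm.

42 centimetres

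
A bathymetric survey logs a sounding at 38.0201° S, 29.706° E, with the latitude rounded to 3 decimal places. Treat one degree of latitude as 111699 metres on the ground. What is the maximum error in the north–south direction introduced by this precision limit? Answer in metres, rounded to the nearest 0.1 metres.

Rounding to 3 decimal places leaves the latitude within ±0.0005° of the true value.
North–south distance: 0.0005° × 111699 m/° = 55.8495 m.

55.8 metres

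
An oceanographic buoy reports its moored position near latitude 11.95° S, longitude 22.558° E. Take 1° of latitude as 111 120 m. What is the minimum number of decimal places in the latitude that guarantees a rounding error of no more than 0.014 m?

7

One degree of latitude covers 111120 m.
N decimal places → at most half a unit in the last place, 0.5 × 10⁻ᴺ° = 111120/2 × 10⁻ᴺ m.
Setting 55560 × 10⁻ᴺ ≤ 0.014 gives 10ᴺ ≥ 3.969e+06, i.e. N ≥ 6.60.
At 6 places the error can reach 0.0556 m, but 7 places keeps it to 0.00556 m.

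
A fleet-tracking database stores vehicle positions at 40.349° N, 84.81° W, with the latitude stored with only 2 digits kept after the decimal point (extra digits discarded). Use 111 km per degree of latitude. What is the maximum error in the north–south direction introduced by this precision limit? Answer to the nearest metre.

1110 metres

Truncating at 2 decimal places can drop up to a full unit in the last place, so the latitude may be off by as much as 0.01°.
So the N–S error is at most 0.01 × 111000 = 1110 m.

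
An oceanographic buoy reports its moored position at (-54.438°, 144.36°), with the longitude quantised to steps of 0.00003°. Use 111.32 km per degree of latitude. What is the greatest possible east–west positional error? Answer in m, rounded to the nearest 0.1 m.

With a 0.00003° grid the true value lies within half a step, ±0.00003°/2 = ±1.5e-05°, of the stored one.
At latitude 54.438° a degree of longitude spans 111320 m × cos 54.438° = 111320 × 0.5816 ≈ 64741.9 m.
So at most 1.5e-05° × 64741.9 ≈ 0.971128 m east–west.

1.0 m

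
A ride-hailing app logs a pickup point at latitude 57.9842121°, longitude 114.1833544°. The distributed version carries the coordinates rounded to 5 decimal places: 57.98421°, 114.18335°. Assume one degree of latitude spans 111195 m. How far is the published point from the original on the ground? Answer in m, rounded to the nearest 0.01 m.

0.35 m

The latitude changed by +0.0000021° and the longitude by +0.0000044°.
North–south shift: 0.0000021 × 111195 = 0.23351 m.
East–west at this latitude: 0.0000044° × 111195 × cos 57.9842° ≈ 0.0000044 × 58950.4 = 0.259382 m.
Hypotenuse of the two orthogonal shifts: √(0.23351² + 0.259382²) = 0.349006 m.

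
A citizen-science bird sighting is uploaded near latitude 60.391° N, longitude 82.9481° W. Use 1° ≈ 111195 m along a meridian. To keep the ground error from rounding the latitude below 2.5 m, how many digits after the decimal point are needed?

5 decimal places

One degree of latitude covers 111195 m.
N decimal places → at most half a unit in the last place, 0.5 × 10⁻ᴺ° = 111195/2 × 10⁻ᴺ m.
Setting 55597.5 × 10⁻ᴺ ≤ 2.5 gives 10ᴺ ≥ 2.224e+04, i.e. N ≥ 4.35.
N = 4 would give 5.56 m (too coarse); N = 5 gives 0.556 m ≤ 2.5 m.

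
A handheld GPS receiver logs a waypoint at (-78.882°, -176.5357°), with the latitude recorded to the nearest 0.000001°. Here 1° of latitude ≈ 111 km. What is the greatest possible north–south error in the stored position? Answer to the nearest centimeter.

6 centimeters

Rounding to 6 decimal places leaves the latitude within ±5e-07° of the true value.
So the N–S error is at most 5e-07 × 111000 = 0.0555 m.
That is 0.0555 m = 5.55 cm.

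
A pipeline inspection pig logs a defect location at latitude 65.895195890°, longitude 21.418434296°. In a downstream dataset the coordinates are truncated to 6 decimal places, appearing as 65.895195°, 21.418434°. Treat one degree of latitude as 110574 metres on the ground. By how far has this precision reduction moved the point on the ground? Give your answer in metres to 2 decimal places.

0.10 metres

Δlat = 65.895195890 − 65.895195 = +0.000000890°; Δlon = 21.418434296 − 21.418434 = +0.000000296°.
North–south shift: 0.000000890 × 110574 = 0.0984109 m.
E–W at 65.8952°: 0.000000296° × 110574 × cos 65.8952° = 0.000000296 × 110574 × 0.4084 ≈ 0.0133671 m.
Combined displacement = (0.0984109² + 0.0133671²)^½ ≈ 0.0993145 m.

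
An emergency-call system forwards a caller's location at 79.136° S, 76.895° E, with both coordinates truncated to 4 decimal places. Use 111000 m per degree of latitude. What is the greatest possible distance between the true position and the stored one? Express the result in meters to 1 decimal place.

Truncating at 4 decimal places can drop up to a full unit in the last place, so each coordinate may be off by as much as 0.0001°.
Latitude error → 0.0001 × 111000 = 11.1 m along the meridian.
Longitude error → 0.0001 × 111000 × cos 79.136° = 0.0001 × 111000 × 0.1885 ≈ 2.09211 m.
Worst case both components are at the extreme and orthogonal: √(11.1² + 2.09211²) ≈ 11.2954 m.

11.3 meters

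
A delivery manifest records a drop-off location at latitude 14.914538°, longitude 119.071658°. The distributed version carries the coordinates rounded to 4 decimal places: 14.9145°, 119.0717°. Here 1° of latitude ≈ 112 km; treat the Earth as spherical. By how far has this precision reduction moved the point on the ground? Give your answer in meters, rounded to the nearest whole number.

6 meters

Δlat = 14.914538 − 14.9145 = +0.000038°; Δlon = 119.071658 − 119.0717 = -0.000042°.
North–south shift: 0.000038 × 112000 = 4.256 m.
East–west at this latitude: -0.000042° × 112000 × cos 14.9145° ≈ -0.000042 × 108227 = -4.54553 m.
Combined displacement = (4.256² + 4.54553²)^½ ≈ 6.22699 m.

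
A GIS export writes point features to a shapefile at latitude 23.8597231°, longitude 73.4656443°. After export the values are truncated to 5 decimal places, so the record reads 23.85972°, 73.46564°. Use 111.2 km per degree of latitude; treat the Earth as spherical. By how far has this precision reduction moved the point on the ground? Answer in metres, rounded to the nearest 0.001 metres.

0.557 metres

Δlat = 23.8597231 − 23.85972 = +0.0000031°; Δlon = 73.4656443 − 73.46564 = +0.0000043°.
N–S: 0.0000031° × 111200 m/° = 0.34472 m.
East–west at this latitude: 0.0000043° × 111200 × cos 23.8597° ≈ 0.0000043 × 101697 = 0.437296 m.
Combined displacement = (0.34472² + 0.437296²)^½ ≈ 0.55683 m.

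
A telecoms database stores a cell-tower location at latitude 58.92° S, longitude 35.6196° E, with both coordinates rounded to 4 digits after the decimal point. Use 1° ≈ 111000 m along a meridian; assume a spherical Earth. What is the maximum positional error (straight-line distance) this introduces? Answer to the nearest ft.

20 ft

Rounding to 4 decimal places leaves each coordinate within ±5e-05° of the true value.
N–S: 5e-05° × 111000 m/° = 5.55 m.
East–west component at 58.92°: 5e-05° × 111000 × cos 58.92° ≈ 5e-05 × 57302 ≈ 2.8651 m.
Worst case both components are at the extreme and orthogonal: √(5.55² + 2.8651²) ≈ 6.2459 m.
Converting: 6.2459 m × 3.2808 ft/m ≈ 20.492 ft.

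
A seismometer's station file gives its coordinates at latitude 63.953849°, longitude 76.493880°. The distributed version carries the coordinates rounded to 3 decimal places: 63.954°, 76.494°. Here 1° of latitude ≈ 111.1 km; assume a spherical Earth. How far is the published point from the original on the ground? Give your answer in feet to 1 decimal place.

The latitude changed by -0.000151° and the longitude by -0.000120°.
North–south shift: -0.000151 × 111100 = -16.7761 m.
East–west at this latitude: -0.000120° × 111100 × cos 63.954° ≈ -0.000120 × 48783.2 = -5.85398 m.
Combined displacement = (16.7761² + 5.85398²)^½ ≈ 17.7681 m.
In feet: 17.7681 m ÷ 0.3048 ≈ 58.294 ft.

58.3 feet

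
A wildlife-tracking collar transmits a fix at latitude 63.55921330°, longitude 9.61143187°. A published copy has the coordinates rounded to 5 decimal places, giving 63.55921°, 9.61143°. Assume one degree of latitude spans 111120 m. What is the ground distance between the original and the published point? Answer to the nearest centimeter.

Δlat = 63.55921330 − 63.55921 = +0.00000330°; Δlon = 9.61143187 − 9.61143 = +0.00000187°.
N–S: 0.00000330° × 111120 m/° = 0.366696 m.
E–W at 63.5592°: 0.00000187° × 111120 × cos 63.5592° = 0.00000187 × 111120 × 0.4453 ≈ 0.0925252 m.
Combined displacement = (0.366696² + 0.0925252²)^½ ≈ 0.378189 m.
That is 0.378189 m = 37.819 cm.

38 centimeters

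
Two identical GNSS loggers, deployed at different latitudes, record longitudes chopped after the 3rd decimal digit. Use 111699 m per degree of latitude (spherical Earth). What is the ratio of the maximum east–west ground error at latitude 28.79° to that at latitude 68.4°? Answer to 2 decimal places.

Truncating at 3 decimal places can drop up to a full unit in the last place, so the longitude may be off by as much as 0.001°.
Error at 28.79° = 0.001° × 111699 × cos 28.79° ≈ 111.7 × 0.8764 = 97.892 m.
Error at 68.4° = 0.001° × 111699 × cos 68.4° ≈ 111.7 × 0.3681 = 41.119 m.
The ratio reduces to cos 28.79° / cos 68.4° = 0.8764/0.3681 ≈ 2.3807.

2.38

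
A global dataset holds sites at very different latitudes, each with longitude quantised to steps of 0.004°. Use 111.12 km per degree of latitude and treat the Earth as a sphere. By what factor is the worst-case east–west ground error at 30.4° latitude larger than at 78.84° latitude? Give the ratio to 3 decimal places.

With a 0.004° grid the true value lies within half a step, ±0.004°/2 = ±0.002°, of the stored one.
At 30.4°: 0.002° × 111120 × cos 30.4° = 0.002 × 111120 × 0.8625 ≈ 191.69 m.
At 78.84°: 0.002° × 111120 × cos 78.84° = 0.002 × 111120 × 0.1935 ≈ 43.014 m.
Ratio: 191.69 / 43.014 = cos 30.4° / cos 78.84° ≈ 4.4563.

4.456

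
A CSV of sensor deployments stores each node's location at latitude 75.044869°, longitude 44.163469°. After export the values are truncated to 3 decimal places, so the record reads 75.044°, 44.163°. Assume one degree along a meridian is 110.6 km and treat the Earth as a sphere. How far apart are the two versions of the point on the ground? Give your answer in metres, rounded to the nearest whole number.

97 metres

The latitude changed by +0.000869° and the longitude by +0.000469°.
N–S: 0.000869° × 110600 m/° = 96.1114 m.
E–W at 75.044°: 0.000469° × 110600 × cos 75.044° = 0.000469 × 110600 × 0.2581 ≈ 13.3868 m.
Distance: √(96.1114² + 13.3868²) ≈ 97.0392 m.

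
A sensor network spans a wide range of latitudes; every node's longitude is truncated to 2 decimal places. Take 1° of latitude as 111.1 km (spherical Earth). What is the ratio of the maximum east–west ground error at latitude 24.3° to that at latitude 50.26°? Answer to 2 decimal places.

1.43

Truncating at 2 decimal places can drop up to a full unit in the last place, so the longitude may be off by as much as 0.01°.
At 24.3°: 0.01° × 111100 × cos 24.3° = 0.01 × 111100 × 0.9114 ≈ 1012.6 m.
At 50.26°: 0.01° × 111100 × cos 50.26° = 0.01 × 111100 × 0.6393 ≈ 710.27 m.
Ratio: 1012.6 / 710.27 = cos 24.3° / cos 50.26° ≈ 1.4256.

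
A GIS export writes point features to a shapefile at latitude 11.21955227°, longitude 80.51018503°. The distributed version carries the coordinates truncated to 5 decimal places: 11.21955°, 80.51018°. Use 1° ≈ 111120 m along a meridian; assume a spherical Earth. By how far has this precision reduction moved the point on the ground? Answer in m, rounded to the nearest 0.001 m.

0.603 m

The latitude changed by +0.00000227° and the longitude by +0.00000503°.
North–south shift: 0.00000227 × 111120 = 0.252242 m.
E–W at 11.2195°: 0.00000503° × 111120 × cos 11.2195° = 0.00000503 × 111120 × 0.9809 ≈ 0.548252 m.
Hypotenuse of the two orthogonal shifts: √(0.252242² + 0.548252²) = 0.603495 m.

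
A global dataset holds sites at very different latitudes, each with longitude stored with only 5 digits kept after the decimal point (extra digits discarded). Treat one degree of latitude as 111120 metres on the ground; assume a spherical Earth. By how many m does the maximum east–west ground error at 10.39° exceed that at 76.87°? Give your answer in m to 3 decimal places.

Truncating at 5 decimal places can drop up to a full unit in the last place, so the longitude may be off by as much as 1e-05°.
At 10.39°: 1e-05° × 111120 × cos 10.39° = 1e-05 × 111120 × 0.9836 ≈ 1.093 m.
At 76.87°: 1e-05° × 111120 × cos 76.87° = 1e-05 × 111120 × 0.2272 ≈ 0.25242 m.
So the lower-latitude error exceeds the higher by 1.093 − 0.25242 = 0.84056 m.

0.841 m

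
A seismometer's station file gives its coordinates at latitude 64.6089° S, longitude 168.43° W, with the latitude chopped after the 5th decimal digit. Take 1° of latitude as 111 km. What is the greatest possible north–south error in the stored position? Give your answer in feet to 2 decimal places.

Truncating at 5 decimal places can drop up to a full unit in the last place, so the latitude may be off by as much as 1e-05°.
Along the meridian that is 1e-05° × 111000 m/° = 1.11 m.
Converting: 1.11 m × 3.2808 ft/m ≈ 3.6417 ft.

3.64 feet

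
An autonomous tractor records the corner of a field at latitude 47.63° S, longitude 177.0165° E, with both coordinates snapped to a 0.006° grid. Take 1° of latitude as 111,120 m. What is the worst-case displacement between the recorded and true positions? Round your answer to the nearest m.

402 m

With a 0.006° grid the true value lies within half a step, ±0.006°/2 = ±0.003°, of the stored one.
Latitude error → 0.003 × 111120 = 333.36 m along the meridian.
E–W at 47.63°: 0.003° × 111120 × cos 47.63° = 0.003 × 111120 × 0.6739 ≈ 224.657 m.
Combining orthogonally: (333.36² + 224.657²)^½ ≈ 401.994 m.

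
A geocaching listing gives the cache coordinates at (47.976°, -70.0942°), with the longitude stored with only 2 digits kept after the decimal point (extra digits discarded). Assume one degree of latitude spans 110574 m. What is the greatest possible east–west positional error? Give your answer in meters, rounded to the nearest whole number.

740 meters

Truncating at 2 decimal places can drop up to a full unit in the last place, so the longitude may be off by as much as 0.01°.
At latitude 47.976° a degree of longitude spans 110574 m × cos 47.976° = 110574 × 0.6694 ≈ 74022.9 m.
So at most 0.01° × 74022.9 ≈ 740.229 m east–west.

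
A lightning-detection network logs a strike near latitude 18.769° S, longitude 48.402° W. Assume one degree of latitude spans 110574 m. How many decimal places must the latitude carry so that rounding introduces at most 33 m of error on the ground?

One degree of latitude covers 110574 m.
Rounding to N decimal places gives at most 0.5 × 10⁻ᴺ degrees of error, i.e. 0.5 × 10⁻ᴺ × 110574 m.
Need 0.5 × 110574 × 10⁻ᴺ ≤ 33 → 10⁻ᴺ ≤ 5.969e-04, so N ≥ 3.22.
At 3 places the error can reach 55.3 m, but 4 places keeps it to 5.53 m.

4 decimal places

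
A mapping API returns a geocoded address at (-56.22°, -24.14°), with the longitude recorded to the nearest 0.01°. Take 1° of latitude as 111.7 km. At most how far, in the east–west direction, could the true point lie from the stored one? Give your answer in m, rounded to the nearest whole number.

311 m

Rounding to 2 decimal places leaves the longitude within ±0.005° of the true value.
At latitude 56.22° a degree of longitude spans 111700 m × cos 56.22° = 111700 × 0.5560 ≈ 62105.8 m.
East–west error: 0.005° × 62105.8 m/° ≈ 310.529 m.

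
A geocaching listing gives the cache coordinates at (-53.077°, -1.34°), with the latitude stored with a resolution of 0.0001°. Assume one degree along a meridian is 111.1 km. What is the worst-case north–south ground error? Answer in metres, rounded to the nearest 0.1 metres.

5.6 metres

With a 0.0001° grid the true value lies within half a step, ±0.0001°/2 = ±5e-05°, of the stored one.
North–south distance: 5e-05° × 111100 m/° = 5.555 m.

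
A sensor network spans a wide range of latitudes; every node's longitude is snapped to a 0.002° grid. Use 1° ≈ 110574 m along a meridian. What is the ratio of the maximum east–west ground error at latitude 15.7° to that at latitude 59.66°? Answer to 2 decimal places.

1.91

With a 0.002° grid the true value lies within half a step, ±0.002°/2 = ±0.001°, of the stored one.
Error at 15.7° = 0.001° × 110574 × cos 15.7° ≈ 110.57 × 0.9627 = 106.45 m.
Error at 59.66° = 0.001° × 110574 × cos 59.66° ≈ 110.57 × 0.5051 = 55.854 m.
Ratio: 106.45 / 55.854 = cos 15.7° / cos 59.66° ≈ 1.9058.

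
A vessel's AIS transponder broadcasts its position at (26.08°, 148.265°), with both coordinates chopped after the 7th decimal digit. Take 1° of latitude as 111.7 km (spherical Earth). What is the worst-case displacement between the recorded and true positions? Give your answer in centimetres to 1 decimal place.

Truncating at 7 decimal places can drop up to a full unit in the last place, so each coordinate may be off by as much as 1e-07°.
North–south component: 1e-07° × 111700 = 0.01117 m.
Longitude error → 1e-07 × 111700 × cos 26.08° = 1e-07 × 111700 × 0.8982 ≈ 0.0100327 m.
Combining orthogonally: (0.01117² + 0.0100327²)^½ ≈ 0.0150141 m.
That is 0.0150141 m = 1.5014 cm.

1.5 centimetres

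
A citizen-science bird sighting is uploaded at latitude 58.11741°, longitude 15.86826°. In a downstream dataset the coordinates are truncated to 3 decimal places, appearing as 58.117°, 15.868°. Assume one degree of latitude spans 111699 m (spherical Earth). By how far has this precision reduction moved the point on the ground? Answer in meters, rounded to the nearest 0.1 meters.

Δlat = 58.11741 − 58.117 = +0.00041°; Δlon = 15.86826 − 15.868 = +0.00026°.
North–south shift: 0.00041 × 111699 = 45.7966 m.
East–west at this latitude: 0.00026° × 111699 × cos 58.117° ≈ 0.00026 × 58997.9 = 15.3395 m.
Hypotenuse of the two orthogonal shifts: √(45.7966² + 15.3395²) = 48.2973 m.

48.3 meters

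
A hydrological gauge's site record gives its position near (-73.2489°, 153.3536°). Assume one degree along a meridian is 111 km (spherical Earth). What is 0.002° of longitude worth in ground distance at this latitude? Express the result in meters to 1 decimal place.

At 73.2489° a degree of longitude is 111000 × cos 73.2489° ≈ 31991.8 m, so 0.002° corresponds to 63.9837 m.

64.0 meters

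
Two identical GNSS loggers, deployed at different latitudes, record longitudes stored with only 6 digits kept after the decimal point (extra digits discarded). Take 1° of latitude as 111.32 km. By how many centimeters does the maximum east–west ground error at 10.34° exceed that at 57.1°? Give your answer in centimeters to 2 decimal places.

Truncating at 6 decimal places can drop up to a full unit in the last place, so the longitude may be off by as much as 1e-06°.
At 10.34°: 1e-06° × 111320 × cos 10.34° = 1e-06 × 111320 × 0.9838 ≈ 0.10951 m.
Error at 57.1° = 1e-06° × 111320 × cos 57.1° ≈ 0.11132 × 0.5432 = 0.060466 m.
Difference: 0.10951 − 0.060466 = 0.049046 m.
That is 0.049046 m = 4.9046 cm.

4.90 centimeters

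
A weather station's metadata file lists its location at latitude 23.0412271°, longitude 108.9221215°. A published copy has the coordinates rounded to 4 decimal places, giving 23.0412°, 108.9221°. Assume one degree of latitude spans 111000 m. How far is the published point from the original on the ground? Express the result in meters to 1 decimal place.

3.7 meters

The latitude changed by +0.0000271° and the longitude by +0.0000215°.
North–south shift: 0.0000271 × 111000 = 3.0081 m.
E–W at 23.0412°: 0.0000215° × 111000 × cos 23.0412° = 0.0000215 × 111000 × 0.9202 ≈ 2.19611 m.
Distance: √(3.0081² + 2.19611²) ≈ 3.72446 m.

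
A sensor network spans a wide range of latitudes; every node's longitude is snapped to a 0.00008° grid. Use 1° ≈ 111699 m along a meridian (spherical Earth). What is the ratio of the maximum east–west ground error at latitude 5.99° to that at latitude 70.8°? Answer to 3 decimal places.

With a 0.00008° grid the true value lies within half a step, ±0.00008°/2 = ±4e-05°, of the stored one.
Error at 5.99° = 4e-05° × 111699 × cos 5.99° ≈ 4.468 × 0.9945 = 4.4436 m.
At 70.8°: 4e-05° × 111699 × cos 70.8° = 4e-05 × 111699 × 0.3289 ≈ 1.4694 m.
The ratio reduces to cos 5.99° / cos 70.8° = 0.9945/0.3289 ≈ 3.0241.

3.024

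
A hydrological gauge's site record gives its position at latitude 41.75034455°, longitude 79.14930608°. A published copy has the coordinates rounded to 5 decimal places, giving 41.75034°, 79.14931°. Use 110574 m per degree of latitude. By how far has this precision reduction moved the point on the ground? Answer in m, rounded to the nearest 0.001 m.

Δlat = 41.75034455 − 41.75034 = +0.00000455°; Δlon = 79.14930608 − 79.14931 = -0.00000392°.
North–south shift: 0.00000455 × 110574 = 0.503112 m.
E–W at 41.7503°: -0.00000392° × 110574 × cos 41.7503° = -0.00000392 × 110574 × 0.7461 ≈ -0.323377 m.
Distance: √(0.503112² + 0.323377²) ≈ 0.598075 m.

0.598 m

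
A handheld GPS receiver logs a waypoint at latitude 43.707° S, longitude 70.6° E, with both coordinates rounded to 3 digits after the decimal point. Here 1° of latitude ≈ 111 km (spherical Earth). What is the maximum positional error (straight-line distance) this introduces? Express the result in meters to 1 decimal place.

Rounding to 3 decimal places leaves each coordinate within ±0.0005° of the true value.
Latitude error → 0.0005 × 111000 = 55.5 m along the meridian.
E–W at 43.707°: 0.0005° × 111000 × cos 43.707° = 0.0005 × 111000 × 0.7229 ≈ 40.12 m.
The two errors are perpendicular, so the maximum displacement is √(55.5² + 40.12²) ≈ 68.4826 m.

68.5 meters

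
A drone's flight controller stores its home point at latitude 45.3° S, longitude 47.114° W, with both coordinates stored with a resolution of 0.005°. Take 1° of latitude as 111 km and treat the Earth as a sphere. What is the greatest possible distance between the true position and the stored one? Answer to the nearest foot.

1113 feet

With a 0.005° grid the true value lies within half a step, ±0.005°/2 = ±0.0025°, of the stored one.
N–S: 0.0025° × 111000 m/° = 277.5 m.
East–west component at 45.3°: 0.0025° × 111000 × cos 45.3° ≈ 0.0025 × 78076.8 ≈ 195.192 m.
Combining orthogonally: (277.5² + 195.192²)^½ ≈ 339.273 m.
Converting: 339.273 m × 3.2808 ft/m ≈ 1113.1 ft.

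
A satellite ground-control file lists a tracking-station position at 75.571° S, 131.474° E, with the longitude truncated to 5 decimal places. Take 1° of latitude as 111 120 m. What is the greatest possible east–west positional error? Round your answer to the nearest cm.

28 cm

Truncating at 5 decimal places can drop up to a full unit in the last place, so the longitude may be off by as much as 1e-05°.
At latitude 75.571° a degree of longitude spans 111120 m × cos 75.571° = 111120 × 0.2492 ≈ 27688.9 m.
East–west error: 1e-05° × 27688.9 m/° ≈ 0.276889 m.
That is 0.276889 m = 27.689 cm.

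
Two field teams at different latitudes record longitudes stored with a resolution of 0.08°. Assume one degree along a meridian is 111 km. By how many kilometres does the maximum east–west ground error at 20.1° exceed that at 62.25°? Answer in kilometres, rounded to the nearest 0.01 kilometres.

With a 0.08° grid the true value lies within half a step, ±0.08°/2 = ±0.04°, of the stored one.
Error at 20.1° = 0.04° × 111000 × cos 20.1° ≈ 4440 × 0.9391 = 4169.6 m.
At 62.25°: 0.04° × 111000 × cos 62.25° = 0.04 × 111000 × 0.4656 ≈ 2067.3 m.
Difference: 4169.6 − 2067.3 = 2102.3 m.
That is 2102.25 m = 2.1023 km.

2.10 kilometres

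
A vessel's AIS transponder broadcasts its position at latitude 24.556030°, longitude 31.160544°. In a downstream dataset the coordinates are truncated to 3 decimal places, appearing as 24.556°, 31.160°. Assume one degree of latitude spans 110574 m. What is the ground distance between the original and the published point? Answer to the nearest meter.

The latitude changed by +0.000030° and the longitude by +0.000544°.
North–south shift: 0.000030 × 110574 = 3.31722 m.
E–W at 24.556°: 0.000544° × 110574 × cos 24.556° = 0.000544 × 110574 × 0.9096 ≈ 54.7118 m.
Distance: √(3.31722² + 54.7118²) ≈ 54.8123 m.

55 meters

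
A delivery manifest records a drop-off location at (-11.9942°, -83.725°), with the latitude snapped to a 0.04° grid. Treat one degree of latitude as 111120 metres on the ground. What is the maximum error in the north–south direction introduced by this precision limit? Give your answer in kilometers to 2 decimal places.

With a 0.04° grid the true value lies within half a step, ±0.04°/2 = ±0.02°, of the stored one.
North–south distance: 0.02° × 111120 m/° = 2222.4 m.
That is 2222.4 m = 2.2224 km.

2.22 kilometers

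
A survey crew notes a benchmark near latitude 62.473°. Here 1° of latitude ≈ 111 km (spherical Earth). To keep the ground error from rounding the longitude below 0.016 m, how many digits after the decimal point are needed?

7 decimal places

At 62.473° one degree of longitude covers 111000 × cos 62.473° ≈ 111000 × 0.4622 ≈ 51300.5 m.
Rounding to N decimal places gives at most 0.5 × 10⁻ᴺ degrees of error, i.e. 0.5 × 10⁻ᴺ × 51300.5 m.
Need 0.5 × 51300.5 × 10⁻ᴺ ≤ 0.016 → 10⁻ᴺ ≤ 6.238e-07, so N ≥ 6.20.
So 7 decimal places suffice (0.00257 m); 6 would allow up to 0.0257 m.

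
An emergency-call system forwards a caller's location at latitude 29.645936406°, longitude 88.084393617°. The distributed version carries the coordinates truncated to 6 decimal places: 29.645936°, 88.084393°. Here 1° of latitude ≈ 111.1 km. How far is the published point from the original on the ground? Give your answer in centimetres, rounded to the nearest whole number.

7 centimetres

The latitude changed by +0.000000406° and the longitude by +0.000000617°.
N–S: 0.000000406° × 111100 m/° = 0.0451066 m.
East–west at this latitude: 0.000000617° × 111100 × cos 29.6459° ≈ 0.000000617 × 96556.9 = 0.0595756 m.
Combined displacement = (0.0451066² + 0.0595756²)^½ ≈ 0.0747252 m.
That is 0.0747252 m = 7.4725 cm.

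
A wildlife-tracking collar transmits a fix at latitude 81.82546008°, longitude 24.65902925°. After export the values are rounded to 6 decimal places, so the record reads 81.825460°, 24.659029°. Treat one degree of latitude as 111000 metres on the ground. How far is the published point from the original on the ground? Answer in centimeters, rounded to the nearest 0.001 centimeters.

0.972 centimeters

The latitude changed by +0.00000008° and the longitude by +0.00000025°.
N–S: 0.00000008° × 111000 m/° = 0.00888 m.
E–W at 81.8255°: 0.00000025° × 111000 × cos 81.8255° = 0.00000025 × 111000 × 0.1422 ≈ 0.00394575 m.
Distance: √(0.00888² + 0.00394575²) ≈ 0.00971717 m.
That is 0.00971717 m = 0.97172 cm.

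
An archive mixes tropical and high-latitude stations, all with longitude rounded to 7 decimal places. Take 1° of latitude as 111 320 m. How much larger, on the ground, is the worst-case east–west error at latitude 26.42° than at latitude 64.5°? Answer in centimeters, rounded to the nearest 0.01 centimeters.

Rounding to 7 decimal places leaves the longitude within ±5e-08° of the true value.
Error at 26.42° = 5e-08° × 111320 × cos 26.42° ≈ 0.005566 × 0.8956 = 0.0049847 m.
At 64.5°: 5e-08° × 111320 × cos 64.5° = 5e-08 × 111320 × 0.4305 ≈ 0.0023962 m.
Difference: 0.0049847 − 0.0023962 = 0.0025884 m.
That is 0.00258844 m = 0.25884 cm.

0.26 centimeters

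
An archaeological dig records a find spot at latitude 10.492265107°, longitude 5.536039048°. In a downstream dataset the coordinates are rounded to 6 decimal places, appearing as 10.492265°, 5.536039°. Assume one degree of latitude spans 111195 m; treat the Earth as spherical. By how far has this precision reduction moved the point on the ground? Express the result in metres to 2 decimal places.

0.01 metres

Δlat = 10.492265107 − 10.492265 = +0.000000107°; Δlon = 5.536039048 − 5.536039 = +0.000000048°.
North–south shift: 0.000000107 × 111195 = 0.0118979 m.
E–W at 10.4923°: 0.000000048° × 111195 × cos 10.4923° = 0.000000048 × 111195 × 0.9833 ≈ 0.00524812 m.
Combined displacement = (0.0118979² + 0.00524812²)^½ ≈ 0.0130039 m.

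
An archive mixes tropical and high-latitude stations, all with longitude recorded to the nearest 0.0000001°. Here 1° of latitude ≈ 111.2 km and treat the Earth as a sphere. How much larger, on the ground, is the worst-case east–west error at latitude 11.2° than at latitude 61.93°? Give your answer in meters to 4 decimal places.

0.0028 meters

Rounding to 7 decimal places leaves the longitude within ±5e-08° of the true value.
Error at 11.2° = 5e-08° × 111200 × cos 11.2° ≈ 0.00556 × 0.9810 = 0.0054541 m.
Error at 61.93° = 5e-08° × 111200 × cos 61.93° ≈ 0.00556 × 0.4705 = 0.0026163 m.
Difference: 0.0054541 − 0.0026163 = 0.0028379 m.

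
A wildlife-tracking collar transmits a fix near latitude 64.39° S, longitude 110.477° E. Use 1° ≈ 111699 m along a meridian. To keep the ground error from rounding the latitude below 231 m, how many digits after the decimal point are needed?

3 decimal places

One degree of latitude covers 111699 m.
With N decimal places the half-ulp bound is 0.5·10⁻ᴺ°, or 0.5·10⁻ᴺ × 111699 m on the ground.
Need 0.5 × 111699 × 10⁻ᴺ ≤ 231 → 10⁻ᴺ ≤ 4.136e-03, so N ≥ 2.38.
N = 2 would give 558 m (too coarse); N = 3 gives 55.8 m ≤ 231 m.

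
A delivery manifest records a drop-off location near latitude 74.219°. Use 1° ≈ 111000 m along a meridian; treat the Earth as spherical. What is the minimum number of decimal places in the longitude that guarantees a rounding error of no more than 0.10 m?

6 decimal places

At 74.219° one degree of longitude covers 111000 × cos 74.219° ≈ 111000 × 0.2720 ≈ 30187.7 m.
N decimal places → at most half a unit in the last place, 0.5 × 10⁻ᴺ° = 30187.7/2 × 10⁻ᴺ m.
Need 0.5 × 30187.7 × 10⁻ᴺ ≤ 0.10 → 10⁻ᴺ ≤ 6.625e-06, so N ≥ 5.18.
So 6 decimal places suffice (0.0151 m); 5 would allow up to 0.151 m.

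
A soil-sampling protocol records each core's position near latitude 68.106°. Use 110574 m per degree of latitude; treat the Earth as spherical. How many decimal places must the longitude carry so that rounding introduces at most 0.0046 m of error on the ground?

7 decimal places

At 68.106° one degree of longitude covers 110574 × cos 68.106° ≈ 110574 × 0.3729 ≈ 41232 m.
Rounding to N decimal places gives at most 0.5 × 10⁻ᴺ degrees of error, i.e. 0.5 × 10⁻ᴺ × 41232 m.
Need 0.5 × 41232 × 10⁻ᴺ ≤ 0.0046 → 10⁻ᴺ ≤ 2.231e-07, so N ≥ 6.65.
At 6 places the error can reach 0.0206 m, but 7 places keeps it to 0.00206 m.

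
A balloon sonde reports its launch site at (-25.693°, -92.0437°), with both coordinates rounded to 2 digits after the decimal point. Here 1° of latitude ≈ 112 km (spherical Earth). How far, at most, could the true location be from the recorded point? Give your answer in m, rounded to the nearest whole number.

754 m

Rounding to 2 decimal places leaves each coordinate within ±0.005° of the true value.
Latitude error → 0.005 × 112000 = 560 m along the meridian.
East–west component at 25.693°: 0.005° × 112000 × cos 25.693° ≈ 0.005 × 100927 ≈ 504.633 m.
Worst case both components are at the extreme and orthogonal: √(560² + 504.633²) ≈ 753.826 m.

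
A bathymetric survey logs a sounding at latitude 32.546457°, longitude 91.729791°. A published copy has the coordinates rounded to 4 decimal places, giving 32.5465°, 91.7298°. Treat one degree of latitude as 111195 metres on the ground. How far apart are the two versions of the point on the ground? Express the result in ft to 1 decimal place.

15.9 ft

The latitude changed by -0.000043° and the longitude by -0.000009°.
North–south shift: -0.000043 × 111195 = -4.78139 m.
East–west at this latitude: -0.000009° × 111195 × cos 32.5465° ≈ -0.000009 × 93732.4 = -0.843592 m.
Distance: √(4.78139² + 0.843592²) ≈ 4.85523 m.
In feet: 4.85523 m ÷ 0.3048 ≈ 15.929 ft.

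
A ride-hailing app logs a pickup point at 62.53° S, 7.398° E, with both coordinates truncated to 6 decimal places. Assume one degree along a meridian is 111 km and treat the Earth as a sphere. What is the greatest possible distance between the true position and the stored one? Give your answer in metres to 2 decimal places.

Truncating at 6 decimal places can drop up to a full unit in the last place, so each coordinate may be off by as much as 1e-06°.
North–south component: 1e-06° × 111000 = 0.111 m.
E–W at 62.53°: 1e-06° × 111000 × cos 62.53° = 1e-06 × 111000 × 0.4613 ≈ 0.0512025 m.
Worst case both components are at the extreme and orthogonal: √(0.111² + 0.0512025²) ≈ 0.12224 m.

0.12 metres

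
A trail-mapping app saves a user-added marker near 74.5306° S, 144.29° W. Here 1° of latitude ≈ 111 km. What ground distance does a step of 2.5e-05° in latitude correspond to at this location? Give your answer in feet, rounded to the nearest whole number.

9 feet

2.5e-05° × 111000 m/° = 2.775 m.
In feet: 2.775 m ÷ 0.3048 ≈ 9.1043 ft.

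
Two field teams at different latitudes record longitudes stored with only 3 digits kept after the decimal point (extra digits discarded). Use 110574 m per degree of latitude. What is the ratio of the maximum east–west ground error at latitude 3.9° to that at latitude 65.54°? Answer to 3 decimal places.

2.410

Truncating at 3 decimal places can drop up to a full unit in the last place, so the longitude may be off by as much as 0.001°.
Error at 3.9° = 0.001° × 110574 × cos 3.9° ≈ 110.57 × 0.9977 = 110.32 m.
Error at 65.54° = 0.001° × 110574 × cos 65.54° ≈ 110.57 × 0.4141 = 45.784 m.
Ratio: 110.32 / 45.784 = cos 3.9° / cos 65.54° ≈ 2.4095.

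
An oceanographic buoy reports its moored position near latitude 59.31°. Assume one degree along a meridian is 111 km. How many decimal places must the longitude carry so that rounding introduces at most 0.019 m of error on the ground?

At 59.31° one degree of longitude covers 111000 × cos 59.31° ≈ 111000 × 0.5104 ≈ 56653.6 m.
With N decimal places the half-ulp bound is 0.5·10⁻ᴺ°, or 0.5·10⁻ᴺ × 56653.6 m on the ground.
Need 0.5 × 56653.6 × 10⁻ᴺ ≤ 0.019 → 10⁻ᴺ ≤ 6.707e-07, so N ≥ 6.17.
N = 6 would give 0.0283 m (too coarse); N = 7 gives 0.00283 m ≤ 0.019 m.

7 decimal places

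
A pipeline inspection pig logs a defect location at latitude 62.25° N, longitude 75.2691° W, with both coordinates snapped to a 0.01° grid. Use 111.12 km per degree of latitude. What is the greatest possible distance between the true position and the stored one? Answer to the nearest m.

With a 0.01° grid the true value lies within half a step, ±0.01°/2 = ±0.005°, of the stored one.
N–S: 0.005° × 111120 m/° = 555.6 m.
E–W at 62.25°: 0.005° × 111120 × cos 62.25° = 0.005 × 111120 × 0.4656 ≈ 258.695 m.
Worst case both components are at the extreme and orthogonal: √(555.6² + 258.695²) ≈ 612.874 m.

613 m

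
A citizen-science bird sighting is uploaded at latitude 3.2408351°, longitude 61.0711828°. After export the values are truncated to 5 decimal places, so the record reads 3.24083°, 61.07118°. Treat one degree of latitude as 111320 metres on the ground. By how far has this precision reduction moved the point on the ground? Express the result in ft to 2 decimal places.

The latitude changed by +0.0000051° and the longitude by +0.0000028°.
N–S: 0.0000051° × 111320 m/° = 0.567732 m.
E–W at 3.24083°: 0.0000028° × 111320 × cos 3.24083° = 0.0000028 × 111320 × 0.9984 ≈ 0.311198 m.
Distance: √(0.567732² + 0.311198²) ≈ 0.647428 m.
Converting: 0.647428 m × 3.2808 ft/m ≈ 2.1241 ft.

2.12 ft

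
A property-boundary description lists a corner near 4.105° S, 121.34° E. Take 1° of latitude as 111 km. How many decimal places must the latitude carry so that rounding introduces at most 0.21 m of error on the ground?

One degree of latitude covers 111000 m.
N decimal places → at most half a unit in the last place, 0.5 × 10⁻ᴺ° = 111000/2 × 10⁻ᴺ m.
Need 0.5 × 111000 × 10⁻ᴺ ≤ 0.21 → 10⁻ᴺ ≤ 3.784e-06, so N ≥ 5.42.
N = 5 would give 0.555 m (too coarse); N = 6 gives 0.0555 m ≤ 0.21 m.

6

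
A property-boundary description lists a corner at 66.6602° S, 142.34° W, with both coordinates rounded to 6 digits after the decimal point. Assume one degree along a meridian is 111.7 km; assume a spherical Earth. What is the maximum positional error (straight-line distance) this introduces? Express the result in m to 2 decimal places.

Rounding to 6 decimal places leaves each coordinate within ±5e-07° of the true value.
North–south component: 5e-07° × 111700 = 0.05585 m.
E–W at 66.6602°: 5e-07° × 111700 × cos 66.6602° = 5e-07 × 111700 × 0.3962 ≈ 0.0221268 m.
The two errors are perpendicular, so the maximum displacement is √(0.05585² + 0.0221268²) ≈ 0.0600735 m.

0.06 m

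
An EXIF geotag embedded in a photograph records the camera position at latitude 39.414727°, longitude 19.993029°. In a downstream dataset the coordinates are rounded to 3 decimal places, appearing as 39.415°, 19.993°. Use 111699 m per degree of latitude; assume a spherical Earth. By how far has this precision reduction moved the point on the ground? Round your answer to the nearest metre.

Δlat = 39.414727 − 39.415 = -0.000273°; Δlon = 19.993029 − 19.993 = +0.000029°.
N–S: -0.000273° × 111699 m/° = -30.4938 m.
East–west at this latitude: 0.000029° × 111699 × cos 39.415° ≈ 0.000029 × 86295 = 2.50256 m.
Hypotenuse of the two orthogonal shifts: √(30.4938² + 2.50256²) = 30.5963 m.

31 metres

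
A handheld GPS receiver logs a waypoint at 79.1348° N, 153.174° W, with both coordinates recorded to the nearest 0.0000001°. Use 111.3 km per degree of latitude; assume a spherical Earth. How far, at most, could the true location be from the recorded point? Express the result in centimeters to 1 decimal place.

0.6 centimeters

Rounding to 7 decimal places leaves each coordinate within ±5e-08° of the true value.
North–south component: 5e-08° × 111300 = 0.005565 m.
East–west component at 79.1348°: 5e-08° × 111300 × cos 79.1348° ≈ 5e-08 × 20979.9 ≈ 0.001049 m.
Worst case both components are at the extreme and orthogonal: √(0.005565² + 0.001049²) ≈ 0.005663 m.
That is 0.005663 m = 0.5663 cm.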